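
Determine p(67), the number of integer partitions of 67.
2679689

p(n) counts ways to write n as a sum of positive integers (order ignored).
Euler's pentagonal recurrence: p(k) = p(k-1) + p(k-2) - p(k-5) - p(k-7) + p(k-12) + p(k-15) - ... (offsets j(3j∓1)/2, signs ++--, p(0)=1, p(<0)=0).
DP table for k = 0..66: p(0)=1, p(1)=1, p(2)=2, p(3)=3, p(4)=5, p(5)=7, p(6)=11, p(7)=15, p(8)=22, p(9)=30, p(10)=42, p(11)=56, p(12)=77, p(13)=101, p(14)=135, p(15)=176, p(16)=231, p(17)=297, p(18)=385, p(19)=490, p(20)=627, p(21)=792, p(22)=1002, p(23)=1255, p(24)=1575, p(25)=1958, p(26)=2436, p(27)=3010, p(28)=3718, p(29)=4565, p(30)=5604, p(31)=6842, p(32)=8349, p(33)=10143, p(34)=12310, p(35)=14883, p(36)=17977, p(37)=21637, p(38)=26015, p(39)=31185, p(40)=37338, p(41)=44583, p(42)=53174, p(43)=63261, p(44)=75175, p(45)=89134, p(46)=105558, p(47)=124754, p(48)=147273, p(49)=173525, p(50)=204226, p(51)=239943, p(52)=281589, p(53)=329931, p(54)=386155, p(55)=451276, p(56)=526823, p(57)=614154, p(58)=715220, p(59)=831820, p(60)=966467, p(61)=1121505, p(62)=1300156, p(63)=1505499, p(64)=1741630, p(65)=2012558, p(66)=2323520.
Final step: p(67) = p(66) + p(65) - p(62) - p(60) + p(55) + p(52) - p(45) - p(41) + p(32) + p(27) - p(16) - p(10)
= 2323520 + 2012558 - 1300156 - 966467 + 451276 + 281589 - 89134 - 44583 + 8349 + 3010 - 231 - 42
= 2679689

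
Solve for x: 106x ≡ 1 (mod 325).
46

gcd(106, 325) = 1, so the inverse exists.
Extended Euclidean algorithm on (325, 106):
325 = 3 × 106 + 7  ⟹  7 = (1)·325 + (-3)·106
106 = 15 × 7 + 1  ⟹  1 = (-15)·325 + (46)·106
So (46)·106 ≡ 1 (mod 325), i.e. 106^(-1) ≡ 46 (mod 325).
Check: 106 × 46 = 4876 ≡ 1 (mod 325)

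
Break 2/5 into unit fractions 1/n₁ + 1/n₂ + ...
1/3 + 1/15

Greedy algorithm:
2/5: ceiling(5/2) = 3, use 1/3
1/15: ceiling(15/1) = 15, use 1/15
Result: 2/5 = 1/3 + 1/15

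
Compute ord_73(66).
24

73 is prime, so ord(66) divides φ(73) = 72.
Divisors of 72: 1, 2, 3, 4, 6, 8, 9, 12, 18, 24, 36, 72.
Repeated squaring: 66^1 ≡ 66, 66^2 ≡ 49, 66^4 ≡ 65, 66^8 ≡ 64, 66^16 ≡ 8, 66^32 ≡ 64, 66^64 ≡ 8 (mod 73).
Test 66^d mod 73 for each divisor d in increasing order:
66^1 ≡ 66
66^2 ≡ 49
66^3 = 66^2·66^1 ≡ 22
66^4 ≡ 65
66^6 = 66^4·66^2 ≡ 46
66^8 ≡ 64
66^9 = 66^8·66^1 ≡ 63
66^12 = 66^8·66^4 ≡ 72
66^18 = 66^16·66^2 ≡ 27
66^24 = 66^16·66^8 ≡ 1  ← first divisor giving 1
The order is 24.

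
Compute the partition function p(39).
31185

p(n) counts ways to write n as a sum of positive integers (order ignored).
Euler's pentagonal recurrence: p(k) = p(k-1) + p(k-2) - p(k-5) - p(k-7) + p(k-12) + p(k-15) - ... (offsets j(3j∓1)/2, signs ++--, p(0)=1, p(<0)=0).
DP table for k = 0..38: p(0)=1, p(1)=1, p(2)=2, p(3)=3, p(4)=5, p(5)=7, p(6)=11, p(7)=15, p(8)=22, p(9)=30, p(10)=42, p(11)=56, p(12)=77, p(13)=101, p(14)=135, p(15)=176, p(16)=231, p(17)=297, p(18)=385, p(19)=490, p(20)=627, p(21)=792, p(22)=1002, p(23)=1255, p(24)=1575, p(25)=1958, p(26)=2436, p(27)=3010, p(28)=3718, p(29)=4565, p(30)=5604, p(31)=6842, p(32)=8349, p(33)=10143, p(34)=12310, p(35)=14883, p(36)=17977, p(37)=21637, p(38)=26015.
Final step: p(39) = p(38) + p(37) - p(34) - p(32) + p(27) + p(24) - p(17) - p(13) + p(4)
= 26015 + 21637 - 12310 - 8349 + 3010 + 1575 - 297 - 101 + 5
= 31185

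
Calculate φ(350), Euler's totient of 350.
120

350 = 2 × 5^2 × 7
φ(n) = n × ∏(1 - 1/p) for each prime p dividing n
φ(350) = 350 × (1 - 1/2) × (1 - 1/5) × (1 - 1/7) = 120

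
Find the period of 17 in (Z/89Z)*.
44

89 is prime, so ord(17) divides φ(89) = 88.
Divisors of 88: 1, 2, 4, 8, 11, 22, 44, 88.
Repeated squaring: 17^1 ≡ 17, 17^2 ≡ 22, 17^4 ≡ 39, 17^8 ≡ 8, 17^16 ≡ 64, 17^32 ≡ 2, 17^64 ≡ 4 (mod 89).
Test 17^d mod 89 for each divisor d in increasing order:
17^1 ≡ 17
17^2 ≡ 22
17^4 ≡ 39
17^8 ≡ 8
17^11 = 17^8·17^2·17^1 ≡ 55
17^22 = 17^16·17^4·17^2 ≡ 88
17^44 = 17^32·17^8·17^4 ≡ 1  ← first divisor giving 1
The order is 44.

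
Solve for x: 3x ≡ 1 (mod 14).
5

gcd(3, 14) = 1, so the inverse exists.
Extended Euclidean algorithm on (14, 3):
14 = 4 × 3 + 2  ⟹  2 = (1)·14 + (-4)·3
3 = 1 × 2 + 1  ⟹  1 = (-1)·14 + (5)·3
So (5)·3 ≡ 1 (mod 14), i.e. 3^(-1) ≡ 5 (mod 14).
Check: 3 × 5 = 15 ≡ 1 (mod 14)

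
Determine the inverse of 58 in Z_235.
77

gcd(58, 235) = 1, so the inverse exists.
Extended Euclidean algorithm on (235, 58):
235 = 4 × 58 + 3  ⟹  3 = (1)·235 + (-4)·58
58 = 19 × 3 + 1  ⟹  1 = (-19)·235 + (77)·58
So (77)·58 ≡ 1 (mod 235), i.e. 58^(-1) ≡ 77 (mod 235).
Check: 58 × 77 = 4466 ≡ 1 (mod 235)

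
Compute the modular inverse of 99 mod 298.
295

gcd(99, 298) = 1, so the inverse exists.
Extended Euclidean algorithm on (298, 99):
298 = 3 × 99 + 1  ⟹  1 = (1)·298 + (-3)·99
So (-3)·99 ≡ 1 (mod 298), i.e. 99^(-1) ≡ -3 ≡ 295 (mod 298).
Check: 99 × 295 = 29205 ≡ 1 (mod 298)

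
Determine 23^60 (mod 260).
1

Repeated squaring. Binary of 60 = 111100.
23^1 ≡ 23 (mod 260); 23^2 ≡ 9 (mod 260); 23^4 ≡ 81 (mod 260); 23^8 ≡ 61 (mod 260); 23^16 ≡ 81 (mod 260); 23^32 ≡ 61 (mod 260)
23^60 = 23^4 × 23^8 × 23^16 × 23^32 ≡ 1 (mod 260)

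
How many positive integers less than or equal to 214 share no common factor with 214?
106

214 = 2 × 107
φ(n) = n × ∏(1 - 1/p) for each prime p dividing n
φ(214) = 214 × (1 - 1/2) × (1 - 1/107) = 106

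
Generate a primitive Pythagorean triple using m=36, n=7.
(1247, 504, 1345)

Euclid's formula: a = m² - n², b = 2mn, c = m² + n²
m = 36, n = 7
a = 36² - 7² = 1296 - 49 = 1247
b = 2 × 36 × 7 = 504
c = 36² + 7² = 1296 + 49 = 1345
Verification: 1247² + 504² = 1555009 + 254016 = 1809025 = 1345² ✓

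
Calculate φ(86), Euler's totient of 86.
42

86 = 2 × 43
φ(n) = n × ∏(1 - 1/p) for each prime p dividing n
φ(86) = 86 × (1 - 1/2) × (1 - 1/43) = 42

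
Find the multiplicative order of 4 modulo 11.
5

11 is prime, so ord(4) divides φ(11) = 10.
Divisors of 10: 1, 2, 5, 10.
Repeated squaring: 4^1 ≡ 4, 4^2 ≡ 5, 4^4 ≡ 3, 4^8 ≡ 9 (mod 11).
Test 4^d mod 11 for each divisor d in increasing order:
4^1 ≡ 4
4^2 ≡ 5
4^5 = 4^4·4^1 ≡ 1  ← first divisor giving 1
The order is 5.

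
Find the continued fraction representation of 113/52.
[2; 5, 1, 3, 2]

Euclidean algorithm steps:
113 = 2 × 52 + 9
52 = 5 × 9 + 7
9 = 1 × 7 + 2
7 = 3 × 2 + 1
2 = 2 × 1 + 0
Continued fraction: [2; 5, 1, 3, 2]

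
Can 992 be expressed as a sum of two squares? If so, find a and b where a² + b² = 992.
Not possible

Factorization: 992 = 2^5 × 31
By Fermat: n is sum of two squares iff every prime p ≡ 3 (mod 4) appears to even power.
Prime(s) ≡ 3 (mod 4) with odd exponent: [(31, 1)]
Therefore 992 cannot be expressed as a² + b².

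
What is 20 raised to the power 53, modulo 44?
36

Repeated squaring. Binary of 53 = 110101.
20^1 ≡ 20 (mod 44); 20^2 ≡ 4 (mod 44); 20^4 ≡ 16 (mod 44); 20^8 ≡ 36 (mod 44); 20^16 ≡ 20 (mod 44); 20^32 ≡ 4 (mod 44)
20^53 = 20^1 × 20^4 × 20^16 × 20^32 ≡ 36 (mod 44)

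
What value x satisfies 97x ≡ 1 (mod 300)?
133

gcd(97, 300) = 1, so the inverse exists.
Extended Euclidean algorithm on (300, 97):
300 = 3 × 97 + 9  ⟹  9 = (1)·300 + (-3)·97
97 = 10 × 9 + 7  ⟹  7 = (-10)·300 + (31)·97
9 = 1 × 7 + 2  ⟹  2 = (11)·300 + (-34)·97
7 = 3 × 2 + 1  ⟹  1 = (-43)·300 + (133)·97
So (133)·97 ≡ 1 (mod 300), i.e. 97^(-1) ≡ 133 (mod 300).
Check: 97 × 133 = 12901 ≡ 1 (mod 300)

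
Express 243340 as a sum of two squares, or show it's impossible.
Not possible

Factorization: 243340 = 2^2 × 5 × 23^3
By Fermat: n is sum of two squares iff every prime p ≡ 3 (mod 4) appears to even power.
Prime(s) ≡ 3 (mod 4) with odd exponent: [(23, 3)]
Therefore 243340 cannot be expressed as a² + b².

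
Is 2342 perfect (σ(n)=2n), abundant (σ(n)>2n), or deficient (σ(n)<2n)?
deficient

Proper divisors of 2342: sum = 1 + 2 + 1171 = 1174
Since 1174 < 2342, 2342 is deficient.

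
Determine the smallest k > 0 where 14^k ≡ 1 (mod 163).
81

163 is prime, so ord(14) divides φ(163) = 162.
Divisors of 162: 1, 2, 3, 6, 9, 18, 27, 54, 81, 162.
Repeated squaring: 14^1 ≡ 14, 14^2 ≡ 33, 14^4 ≡ 111, 14^8 ≡ 96, 14^16 ≡ 88, 14^32 ≡ 83, 14^64 ≡ 43, 14^128 ≡ 56 (mod 163).
Test 14^d mod 163 for each divisor d in increasing order:
14^1 ≡ 14
14^2 ≡ 33
14^3 = 14^2·14^1 ≡ 136
14^6 = 14^4·14^2 ≡ 77
14^9 = 14^8·14^1 ≡ 40
14^18 = 14^16·14^2 ≡ 133
14^27 = 14^16·14^8·14^2·14^1 ≡ 104
14^54 = 14^32·14^16·14^4·14^2 ≡ 58
14^81 = 14^64·14^16·14^1 ≡ 1  ← first divisor giving 1
The order is 81.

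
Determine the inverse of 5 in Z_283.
170

gcd(5, 283) = 1, so the inverse exists.
Extended Euclidean algorithm on (283, 5):
283 = 56 × 5 + 3  ⟹  3 = (1)·283 + (-56)·5
5 = 1 × 3 + 2  ⟹  2 = (-1)·283 + (57)·5
3 = 1 × 2 + 1  ⟹  1 = (2)·283 + (-113)·5
So (-113)·5 ≡ 1 (mod 283), i.e. 5^(-1) ≡ -113 ≡ 170 (mod 283).
Check: 5 × 170 = 850 ≡ 1 (mod 283)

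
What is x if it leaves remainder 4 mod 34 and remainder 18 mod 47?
582

Using Chinese Remainder Theorem:
M = 34 × 47 = 1598
M1 = 47, M2 = 34
y1 = 47^(-1) mod 34 = 21
y2 = 34^(-1) mod 47 = 18
x = (4×47×21 + 18×34×18) mod 1598 = 582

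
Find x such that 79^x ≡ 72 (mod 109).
73

Baby-step giant-step with step n = ⌈√109⌉ = 11.
Baby steps 79^j mod 109 (j:value) for j=0..10: 0:1, 1:79, 2:28, 3:32, 4:21, 5:24, 6:43, 7:18, 8:5, 9:68, 10:31.
Giant-step multiplier: 79^(-11) ≡ 79^(108-11) = 79^97 ≡ 62 (mod 109).
Giant steps γ_i = 72·62^i mod 109: γ_0=72, γ_1=104, γ_2=17, γ_3=73, γ_4=57, γ_5=46, γ_6=18 (in table at j=7).
x = i·n + j = 6·11 + 7 = 73.
Check: 79^73 ≡ 72 (mod 109).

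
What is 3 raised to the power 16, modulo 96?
33

Repeated squaring. Binary of 16 = 10000.
3^1 ≡ 3 (mod 96); 3^2 ≡ 9 (mod 96); 3^4 ≡ 81 (mod 96); 3^8 ≡ 33 (mod 96); 3^16 ≡ 33 (mod 96)
3^16 = 3^16 ≡ 33 (mod 96)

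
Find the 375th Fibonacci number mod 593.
484

Matrix identity: Q^n = [[F_(n+1), F_n], [F_n, F_(n-1)]] with Q = [[1,1],[1,0]].
n = 375 = 101110111₂. Square-and-multiply, entries mod 593:
Q^1 = [[1,1],[1,0]]
Q^2 = (Q^1)² = [[2,1],[1,1]]
Q^5 = (Q^2)²·Q = [[8,5],[5,3]]
Q^11 = (Q^5)²·Q = [[144,89],[89,55]]
Q^23 = (Q^11)²·Q = [[114,193],[193,514]]
Q^46 = (Q^23)² = [[433,232],[232,201]]
Q^93 = (Q^46)²·Q = [[579,555],[555,24]]
Q^187 = (Q^93)²·Q = [[74,454],[454,213]]
Q^375 = (Q^187)²·Q = [[322,484],[484,431]]
F_375 mod 593 = Q^375[0][1] = 484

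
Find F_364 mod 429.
234

Matrix identity: Q^n = [[F_(n+1), F_n], [F_n, F_(n-1)]] with Q = [[1,1],[1,0]].
n = 364 = 101101100₂. Square-and-multiply, entries mod 429:
Q^1 = [[1,1],[1,0]]
Q^2 = (Q^1)² = [[2,1],[1,1]]
Q^5 = (Q^2)²·Q = [[8,5],[5,3]]
Q^11 = (Q^5)²·Q = [[144,89],[89,55]]
Q^22 = (Q^11)² = [[343,122],[122,221]]
Q^45 = (Q^22)²·Q = [[140,401],[401,168]]
Q^91 = (Q^45)²·Q = [[177,221],[221,385]]
Q^182 = (Q^91)² = [[376,221],[221,155]]
Q^364 = (Q^182)² = [[170,234],[234,365]]
F_364 mod 429 = Q^364[0][1] = 234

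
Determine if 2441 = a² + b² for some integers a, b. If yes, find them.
29² + 40² (a=29, b=40)

Factorization: 2441 = 2441
By Fermat: n is sum of two squares iff every prime p ≡ 3 (mod 4) appears to even power.
All primes ≡ 3 (mod 4) appear to even power.
Search a = 0, 1, 2, … for 2441 - a² a perfect square: first hit at a = 29: 2441 - 841 = 1600 = 40².
2441 = 29² + 40² = 841 + 1600 ✓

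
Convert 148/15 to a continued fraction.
[9; 1, 6, 2]

Euclidean algorithm steps:
148 = 9 × 15 + 13
15 = 1 × 13 + 2
13 = 6 × 2 + 1
2 = 2 × 1 + 0
Continued fraction: [9; 1, 6, 2]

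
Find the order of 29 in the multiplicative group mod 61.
12

61 is prime, so ord(29) divides φ(61) = 60.
Divisors of 60: 1, 2, 3, 4, 5, 6, 10, 12, 15, 20, 30, 60.
Repeated squaring: 29^1 ≡ 29, 29^2 ≡ 48, 29^4 ≡ 47, 29^8 ≡ 13, 29^16 ≡ 47, 29^32 ≡ 13 (mod 61).
Test 29^d mod 61 for each divisor d in increasing order:
29^1 ≡ 29
29^2 ≡ 48
29^3 = 29^2·29^1 ≡ 50
29^4 ≡ 47
29^5 = 29^4·29^1 ≡ 21
29^6 = 29^4·29^2 ≡ 60
29^10 = 29^8·29^2 ≡ 14
29^12 = 29^8·29^4 ≡ 1  ← first divisor giving 1
The order is 12.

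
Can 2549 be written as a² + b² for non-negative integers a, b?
7² + 50² (a=7, b=50)

Factorization: 2549 = 2549
By Fermat: n is sum of two squares iff every prime p ≡ 3 (mod 4) appears to even power.
All primes ≡ 3 (mod 4) appear to even power.
Search a = 0, 1, 2, … for 2549 - a² a perfect square: first hit at a = 7: 2549 - 49 = 2500 = 50².
2549 = 7² + 50² = 49 + 2500 ✓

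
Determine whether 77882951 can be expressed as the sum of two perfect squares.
Not possible

Factorization: 77882951 = 29 × 139^3
By Fermat: n is sum of two squares iff every prime p ≡ 3 (mod 4) appears to even power.
Prime(s) ≡ 3 (mod 4) with odd exponent: [(139, 3)]
Therefore 77882951 cannot be expressed as a² + b².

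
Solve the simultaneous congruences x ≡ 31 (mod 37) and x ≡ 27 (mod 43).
586

Using Chinese Remainder Theorem:
M = 37 × 43 = 1591
M1 = 43, M2 = 37
y1 = 43^(-1) mod 37 = 31
y2 = 37^(-1) mod 43 = 7
x = (31×43×31 + 27×37×7) mod 1591 = 586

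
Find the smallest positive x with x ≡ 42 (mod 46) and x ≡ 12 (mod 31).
1376

Using Chinese Remainder Theorem:
M = 46 × 31 = 1426
M1 = 31, M2 = 46
y1 = 31^(-1) mod 46 = 3
y2 = 46^(-1) mod 31 = 29
x = (42×31×3 + 12×46×29) mod 1426 = 1376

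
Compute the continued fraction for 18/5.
[3; 1, 1, 2]

Euclidean algorithm steps:
18 = 3 × 5 + 3
5 = 1 × 3 + 2
3 = 1 × 2 + 1
2 = 2 × 1 + 0
Continued fraction: [3; 1, 1, 2]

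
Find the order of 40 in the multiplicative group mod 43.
21

43 is prime, so ord(40) divides φ(43) = 42.
Divisors of 42: 1, 2, 3, 6, 7, 14, 21, 42.
Repeated squaring: 40^1 ≡ 40, 40^2 ≡ 9, 40^4 ≡ 38, 40^8 ≡ 25, 40^16 ≡ 23, 40^32 ≡ 13 (mod 43).
Test 40^d mod 43 for each divisor d in increasing order:
40^1 ≡ 40
40^2 ≡ 9
40^3 = 40^2·40^1 ≡ 16
40^6 = 40^4·40^2 ≡ 41
40^7 = 40^4·40^2·40^1 ≡ 6
40^14 = 40^8·40^4·40^2 ≡ 36
40^21 = 40^16·40^4·40^1 ≡ 1  ← first divisor giving 1
The order is 21.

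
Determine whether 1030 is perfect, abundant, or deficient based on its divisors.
deficient

Proper divisors of 1030: sum = 1 + 2 + 5 + 10 + 103 + 206 + 515 = 842
Since 842 < 1030, 1030 is deficient.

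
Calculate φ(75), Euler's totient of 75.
40

75 = 3 × 5^2
φ(n) = n × ∏(1 - 1/p) for each prime p dividing n
φ(75) = 75 × (1 - 1/3) × (1 - 1/5) = 40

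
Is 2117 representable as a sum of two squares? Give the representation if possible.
1² + 46² (a=1, b=46)

Factorization: 2117 = 29 × 73
By Fermat: n is sum of two squares iff every prime p ≡ 3 (mod 4) appears to even power.
All primes ≡ 3 (mod 4) appear to even power.
Search a = 0, 1, 2, … for 2117 - a² a perfect square: first hit at a = 1: 2117 - 1 = 2116 = 46².
2117 = 1² + 46² = 1 + 2116 ✓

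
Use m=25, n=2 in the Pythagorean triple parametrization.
(621, 100, 629)

Euclid's formula: a = m² - n², b = 2mn, c = m² + n²
m = 25, n = 2
a = 25² - 2² = 625 - 4 = 621
b = 2 × 25 × 2 = 100
c = 25² + 2² = 625 + 4 = 629
Verification: 621² + 100² = 385641 + 10000 = 395641 = 629² ✓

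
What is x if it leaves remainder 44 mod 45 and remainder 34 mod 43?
1754

Using Chinese Remainder Theorem:
M = 45 × 43 = 1935
M1 = 43, M2 = 45
y1 = 43^(-1) mod 45 = 22
y2 = 45^(-1) mod 43 = 22
x = (44×43×22 + 34×45×22) mod 1935 = 1754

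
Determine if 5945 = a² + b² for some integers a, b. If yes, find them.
4² + 77² (a=4, b=77)

Factorization: 5945 = 5 × 29 × 41
By Fermat: n is sum of two squares iff every prime p ≡ 3 (mod 4) appears to even power.
All primes ≡ 3 (mod 4) appear to even power.
Search a = 0, 1, 2, … for 5945 - a² a perfect square: first hit at a = 4: 5945 - 16 = 5929 = 77².
5945 = 4² + 77² = 16 + 5929 ✓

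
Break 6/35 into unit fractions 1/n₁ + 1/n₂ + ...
1/6 + 1/210

Greedy algorithm:
6/35: ceiling(35/6) = 6, use 1/6
1/210: ceiling(210/1) = 210, use 1/210
Result: 6/35 = 1/6 + 1/210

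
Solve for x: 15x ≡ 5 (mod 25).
x ≡ 2 (mod 5)

gcd(15, 25) = 5, which divides 5, so solutions exist.
Divide through by 5: 3x ≡ 1 (mod 5).
Find 3^(-1) mod 5 by the extended Euclidean algorithm:
5 = 1 × 3 + 2  ⟹  2 = (1)·5 + (-1)·3
3 = 1 × 2 + 1  ⟹  1 = (-1)·5 + (2)·3
So (2)·3 ≡ 1 (mod 5), i.e. 3^(-1) ≡ 2 (mod 5).
x ≡ 2 × 1 = 2 ≡ 2 (mod 5).
Check: 15 × 2 = 30 ≡ 5 (mod 25).
x ≡ 2 (mod 5), giving 5 solutions mod 25.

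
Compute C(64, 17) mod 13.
4

Using Lucas' theorem:
Write n=64 and k=17 in base 13:
n in base 13: [4, 12]
k in base 13: [1, 4]
C(64,17) mod 13 = ∏ C(n_i, k_i) mod 13
Digit binomials (mod 13): C(4,1) = 4; C(12,4) = 495 ≡ 1
Product: 4 × 1 = 4 ≡ 4 (mod 13)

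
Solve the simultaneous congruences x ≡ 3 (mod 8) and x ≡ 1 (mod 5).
11

Using Chinese Remainder Theorem:
M = 8 × 5 = 40
M1 = 5, M2 = 8
y1 = 5^(-1) mod 8 = 5
y2 = 8^(-1) mod 5 = 2
x = (3×5×5 + 1×8×2) mod 40 = 11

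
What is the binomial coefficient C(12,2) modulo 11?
0

Using Lucas' theorem:
Write n=12 and k=2 in base 11:
n in base 11: [1, 1]
k in base 11: [0, 2]
C(12,2) mod 11 = ∏ C(n_i, k_i) mod 11
Digit binomials (mod 11): C(1,0) = 1; C(1,2) = 0 (k_i > n_i)
Product: 1 × 0 = 0 ≡ 0 (mod 11)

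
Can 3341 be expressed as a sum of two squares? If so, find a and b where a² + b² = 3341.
29² + 50² (a=29, b=50)

Factorization: 3341 = 13 × 257
By Fermat: n is sum of two squares iff every prime p ≡ 3 (mod 4) appears to even power.
All primes ≡ 3 (mod 4) appear to even power.
Search a = 0, 1, 2, … for 3341 - a² a perfect square: first hit at a = 29: 3341 - 841 = 2500 = 50².
3341 = 29² + 50² = 841 + 2500 ✓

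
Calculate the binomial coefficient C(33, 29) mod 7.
5

Using Lucas' theorem:
Write n=33 and k=29 in base 7:
n in base 7: [4, 5]
k in base 7: [4, 1]
C(33,29) mod 7 = ∏ C(n_i, k_i) mod 7
Digit binomials (mod 7): C(4,4) = 1; C(5,1) = 5
Product: 1 × 5 = 5 ≡ 5 (mod 7)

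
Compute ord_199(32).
99

199 is prime, so ord(32) divides φ(199) = 198.
Divisors of 198: 1, 2, 3, 6, 9, 11, 18, 22, 33, 66, 99, 198.
Repeated squaring: 32^1 ≡ 32, 32^2 ≡ 29, 32^4 ≡ 45, 32^8 ≡ 35, 32^16 ≡ 31, 32^32 ≡ 165, 32^64 ≡ 161, 32^128 ≡ 51 (mod 199).
Test 32^d mod 199 for each divisor d in increasing order:
32^1 ≡ 32
32^2 ≡ 29
32^3 = 32^2·32^1 ≡ 132
32^6 = 32^4·32^2 ≡ 111
32^9 = 32^8·32^1 ≡ 125
32^11 = 32^8·32^2·32^1 ≡ 43
32^18 = 32^16·32^2 ≡ 103
32^22 = 32^16·32^4·32^2 ≡ 58
32^33 = 32^32·32^1 ≡ 106
32^66 = 32^64·32^2 ≡ 92
32^99 = 32^64·32^32·32^2·32^1 ≡ 1  ← first divisor giving 1
The order is 99.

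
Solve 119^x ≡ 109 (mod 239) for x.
200

Baby-step giant-step with step n = ⌈√239⌉ = 16.
Baby steps 119^j mod 239 (j:value) for j=0..15: 0:1, 1:119, 2:60, 3:209, 4:15, 5:112, 6:183, 7:28, 8:225, 9:7, 10:116, 11:181, 12:29, 13:105, 14:67, 15:86.
Giant-step multiplier: 119^(-16) ≡ 119^(238-16) = 119^222 ≡ 50 (mod 239).
Giant steps γ_i = 109·50^i mod 239: γ_0=109, γ_1=192, γ_2=40, γ_3=88, γ_4=98, γ_5=120, γ_6=25, γ_7=55, γ_8=121, γ_9=75, γ_10=165, γ_11=124, γ_12=225 (in table at j=8).
x = i·n + j = 12·16 + 8 = 200.
Check: 119^200 ≡ 109 (mod 239).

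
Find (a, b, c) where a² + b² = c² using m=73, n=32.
(4305, 4672, 6353)

Euclid's formula: a = m² - n², b = 2mn, c = m² + n²
m = 73, n = 32
a = 73² - 32² = 5329 - 1024 = 4305
b = 2 × 73 × 32 = 4672
c = 73² + 32² = 5329 + 1024 = 6353
Verification: 4305² + 4672² = 18533025 + 21827584 = 40360609 = 6353² ✓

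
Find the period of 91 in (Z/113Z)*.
56

113 is prime, so ord(91) divides φ(113) = 112.
Divisors of 112: 1, 2, 4, 7, 8, 14, 16, 28, 56, 112.
Repeated squaring: 91^1 ≡ 91, 91^2 ≡ 32, 91^4 ≡ 7, 91^8 ≡ 49, 91^16 ≡ 28, 91^32 ≡ 106, 91^64 ≡ 49 (mod 113).
Test 91^d mod 113 for each divisor d in increasing order:
91^1 ≡ 91
91^2 ≡ 32
91^4 ≡ 7
91^7 = 91^4·91^2·91^1 ≡ 44
91^8 ≡ 49
91^14 = 91^8·91^4·91^2 ≡ 15
91^16 ≡ 28
91^28 = 91^16·91^8·91^4 ≡ 112
91^56 = 91^32·91^16·91^8 ≡ 1  ← first divisor giving 1
The order is 56.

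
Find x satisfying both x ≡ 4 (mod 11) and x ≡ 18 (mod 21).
81

Using Chinese Remainder Theorem:
M = 11 × 21 = 231
M1 = 21, M2 = 11
y1 = 21^(-1) mod 11 = 10
y2 = 11^(-1) mod 21 = 2
x = (4×21×10 + 18×11×2) mod 231 = 81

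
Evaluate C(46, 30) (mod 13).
1

Using Lucas' theorem:
Write n=46 and k=30 in base 13:
n in base 13: [3, 7]
k in base 13: [2, 4]
C(46,30) mod 13 = ∏ C(n_i, k_i) mod 13
Digit binomials (mod 13): C(3,2) = 3; C(7,4) = 35 ≡ 9
Product: 3 × 9 = 27 ≡ 1 (mod 13)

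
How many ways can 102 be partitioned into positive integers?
241265379

p(n) counts ways to write n as a sum of positive integers (order ignored).
Euler's pentagonal recurrence: p(k) = p(k-1) + p(k-2) - p(k-5) - p(k-7) + p(k-12) + p(k-15) - ... (offsets j(3j∓1)/2, signs ++--, p(0)=1, p(<0)=0).
DP table for k = 0..101: p(0)=1, p(1)=1, p(2)=2, p(3)=3, p(4)=5, p(5)=7, p(6)=11, p(7)=15, p(8)=22, p(9)=30, p(10)=42, p(11)=56, p(12)=77, p(13)=101, p(14)=135, p(15)=176, p(16)=231, p(17)=297, p(18)=385, p(19)=490, p(20)=627, p(21)=792, p(22)=1002, p(23)=1255, p(24)=1575, p(25)=1958, p(26)=2436, p(27)=3010, p(28)=3718, p(29)=4565, p(30)=5604, p(31)=6842, p(32)=8349, p(33)=10143, p(34)=12310, p(35)=14883, p(36)=17977, p(37)=21637, p(38)=26015, p(39)=31185, p(40)=37338, p(41)=44583, p(42)=53174, p(43)=63261, p(44)=75175, p(45)=89134, p(46)=105558, p(47)=124754, p(48)=147273, p(49)=173525, p(50)=204226, p(51)=239943, p(52)=281589, p(53)=329931, p(54)=386155, p(55)=451276, p(56)=526823, p(57)=614154, p(58)=715220, p(59)=831820, p(60)=966467, p(61)=1121505, p(62)=1300156, p(63)=1505499, p(64)=1741630, p(65)=2012558, p(66)=2323520, p(67)=2679689, p(68)=3087735, p(69)=3554345, p(70)=4087968, p(71)=4697205, p(72)=5392783, p(73)=6185689, p(74)=7089500, p(75)=8118264, p(76)=9289091, p(77)=10619863, p(78)=12132164, p(79)=13848650, p(80)=15796476, p(81)=18004327, p(82)=20506255, p(83)=23338469, p(84)=26543660, p(85)=30167357, p(86)=34262962, p(87)=38887673, p(88)=44108109, p(89)=49995925, p(90)=56634173, p(91)=64112359, p(92)=72533807, p(93)=82010177, p(94)=92669720, p(95)=104651419, p(96)=118114304, p(97)=133230930, p(98)=150198136, p(99)=169229875, p(100)=190569292, p(101)=214481126.
Final step: p(102) = p(101) + p(100) - p(97) - p(95) + p(90) + p(87) - p(80) - p(76) + p(67) + p(62) - p(51) - p(45) + p(32) + p(25) - p(10) - p(2)
= 214481126 + 190569292 - 133230930 - 104651419 + 56634173 + 38887673 - 15796476 - 9289091 + 2679689 + 1300156 - 239943 - 89134 + 8349 + 1958 - 42 - 2
= 241265379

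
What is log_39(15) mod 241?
80

Baby-step giant-step with step n = ⌈√241⌉ = 16.
Baby steps 39^j mod 241 (j:value) for j=0..15: 0:1, 1:39, 2:75, 3:33, 4:82, 5:65, 6:125, 7:55, 8:217, 9:28, 10:128, 11:172, 12:201, 13:127, 14:133, 15:126.
Giant-step multiplier: 39^(-16) ≡ 39^(240-16) = 39^224 ≡ 100 (mod 241).
Giant steps γ_i = 15·100^i mod 241: γ_0=15, γ_1=54, γ_2=98, γ_3=160, γ_4=94, γ_5=1 (in table at j=0).
x = i·n + j = 5·16 + 0 = 80.
Check: 39^80 ≡ 15 (mod 241).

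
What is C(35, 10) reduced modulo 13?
0

Using Lucas' theorem:
Write n=35 and k=10 in base 13:
n in base 13: [2, 9]
k in base 13: [0, 10]
C(35,10) mod 13 = ∏ C(n_i, k_i) mod 13
Digit binomials (mod 13): C(2,0) = 1; C(9,10) = 0 (k_i > n_i)
Product: 1 × 0 = 0 ≡ 0 (mod 13)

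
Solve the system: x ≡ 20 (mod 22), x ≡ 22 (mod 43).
108

Using Chinese Remainder Theorem:
M = 22 × 43 = 946
M1 = 43, M2 = 22
y1 = 43^(-1) mod 22 = 21
y2 = 22^(-1) mod 43 = 2
x = (20×43×21 + 22×22×2) mod 946 = 108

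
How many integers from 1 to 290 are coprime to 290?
112

290 = 2 × 5 × 29
φ(n) = n × ∏(1 - 1/p) for each prime p dividing n
φ(290) = 290 × (1 - 1/2) × (1 - 1/5) × (1 - 1/29) = 112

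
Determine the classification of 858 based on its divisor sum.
abundant

Proper divisors of 858: sum = 1 + 2 + 3 + 6 + 11 + 13 + 22 + 26 + 33 + 39 + 66 + 78 + 143 + 286 + 429 = 1158
Since 1158 > 858, 858 is abundant.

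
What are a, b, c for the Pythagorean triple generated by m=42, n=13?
(1595, 1092, 1933)

Euclid's formula: a = m² - n², b = 2mn, c = m² + n²
m = 42, n = 13
a = 42² - 13² = 1764 - 169 = 1595
b = 2 × 42 × 13 = 1092
c = 42² + 13² = 1764 + 169 = 1933
Verification: 1595² + 1092² = 2544025 + 1192464 = 3736489 = 1933² ✓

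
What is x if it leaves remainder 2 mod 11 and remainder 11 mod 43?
398

Using Chinese Remainder Theorem:
M = 11 × 43 = 473
M1 = 43, M2 = 11
y1 = 43^(-1) mod 11 = 10
y2 = 11^(-1) mod 43 = 4
x = (2×43×10 + 11×11×4) mod 473 = 398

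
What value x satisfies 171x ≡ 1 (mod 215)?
171

gcd(171, 215) = 1, so the inverse exists.
Extended Euclidean algorithm on (215, 171):
215 = 1 × 171 + 44  ⟹  44 = (1)·215 + (-1)·171
171 = 3 × 44 + 39  ⟹  39 = (-3)·215 + (4)·171
44 = 1 × 39 + 5  ⟹  5 = (4)·215 + (-5)·171
39 = 7 × 5 + 4  ⟹  4 = (-31)·215 + (39)·171
5 = 1 × 4 + 1  ⟹  1 = (35)·215 + (-44)·171
So (-44)·171 ≡ 1 (mod 215), i.e. 171^(-1) ≡ -44 ≡ 171 (mod 215).
Check: 171 × 171 = 29241 ≡ 1 (mod 215)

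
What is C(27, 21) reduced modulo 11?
0

Using Lucas' theorem:
Write n=27 and k=21 in base 11:
n in base 11: [2, 5]
k in base 11: [1, 10]
C(27,21) mod 11 = ∏ C(n_i, k_i) mod 11
Digit binomials (mod 11): C(2,1) = 2; C(5,10) = 0 (k_i > n_i)
Product: 2 × 0 = 0 ≡ 0 (mod 11)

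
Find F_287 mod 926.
615

Matrix identity: Q^n = [[F_(n+1), F_n], [F_n, F_(n-1)]] with Q = [[1,1],[1,0]].
n = 287 = 100011111₂. Square-and-multiply, entries mod 926:
Q^1 = [[1,1],[1,0]]
Q^2 = (Q^1)² = [[2,1],[1,1]]
Q^4 = (Q^2)² = [[5,3],[3,2]]
Q^8 = (Q^4)² = [[34,21],[21,13]]
Q^17 = (Q^8)²·Q = [[732,671],[671,61]]
Q^35 = (Q^17)²·Q = [[454,801],[801,579]]
Q^71 = (Q^35)²·Q = [[16,427],[427,515]]
Q^143 = (Q^71)²·Q = [[30,163],[163,793]]
Q^287 = (Q^143)²·Q = [[494,615],[615,805]]
F_287 mod 926 = Q^287[0][1] = 615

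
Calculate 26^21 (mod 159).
32

Repeated squaring. Binary of 21 = 10101.
26^1 ≡ 26 (mod 159); 26^2 ≡ 40 (mod 159); 26^4 ≡ 10 (mod 159); 26^8 ≡ 100 (mod 159); 26^16 ≡ 142 (mod 159)
26^21 = 26^1 × 26^4 × 26^16 ≡ 32 (mod 159)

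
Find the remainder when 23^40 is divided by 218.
147

Repeated squaring. Binary of 40 = 101000.
23^1 ≡ 23 (mod 218); 23^2 ≡ 93 (mod 218); 23^4 ≡ 147 (mod 218); 23^8 ≡ 27 (mod 218); 23^16 ≡ 75 (mod 218); 23^32 ≡ 175 (mod 218)
23^40 = 23^8 × 23^32 ≡ 147 (mod 218)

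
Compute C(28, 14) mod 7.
6

Using Lucas' theorem:
Write n=28 and k=14 in base 7:
n in base 7: [4, 0]
k in base 7: [2, 0]
C(28,14) mod 7 = ∏ C(n_i, k_i) mod 7
Digit binomials (mod 7): C(4,2) = 6; C(0,0) = 1
Product: 6 × 1 = 6 ≡ 6 (mod 7)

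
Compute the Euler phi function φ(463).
462

463 = 463
φ(n) = n × ∏(1 - 1/p) for each prime p dividing n
φ(463) = 463 × (1 - 1/463) = 462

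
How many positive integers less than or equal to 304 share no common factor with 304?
144

304 = 2^4 × 19
φ(n) = n × ∏(1 - 1/p) for each prime p dividing n
φ(304) = 304 × (1 - 1/2) × (1 - 1/19) = 144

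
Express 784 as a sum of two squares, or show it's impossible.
0² + 28² (a=0, b=28)

Factorization: 784 = 2^4 × 7^2
By Fermat: n is sum of two squares iff every prime p ≡ 3 (mod 4) appears to even power.
All primes ≡ 3 (mod 4) appear to even power.
Search a = 0, 1, 2, … for 784 - a² a perfect square: first hit at a = 0: 784 - 0 = 784 = 28².
784 = 0² + 28² = 0 + 784 ✓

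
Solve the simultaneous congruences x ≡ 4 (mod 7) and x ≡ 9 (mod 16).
25

Using Chinese Remainder Theorem:
M = 7 × 16 = 112
M1 = 16, M2 = 7
y1 = 16^(-1) mod 7 = 4
y2 = 7^(-1) mod 16 = 7
x = (4×16×4 + 9×7×7) mod 112 = 25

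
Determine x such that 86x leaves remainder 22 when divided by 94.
x ≡ 9 (mod 47)

gcd(86, 94) = 2, which divides 22, so solutions exist.
Divide through by 2: 43x ≡ 11 (mod 47).
Find 43^(-1) mod 47 by the extended Euclidean algorithm:
47 = 1 × 43 + 4  ⟹  4 = (1)·47 + (-1)·43
43 = 10 × 4 + 3  ⟹  3 = (-10)·47 + (11)·43
4 = 1 × 3 + 1  ⟹  1 = (11)·47 + (-12)·43
So (-12)·43 ≡ 1 (mod 47), i.e. 43^(-1) ≡ -12 ≡ 35 (mod 47).
x ≡ 35 × 11 = 385 ≡ 9 (mod 47).
Check: 86 × 9 = 774 ≡ 22 (mod 94).
x ≡ 9 (mod 47), giving 2 solutions mod 94.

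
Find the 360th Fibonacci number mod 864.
0

Matrix identity: Q^n = [[F_(n+1), F_n], [F_n, F_(n-1)]] with Q = [[1,1],[1,0]].
n = 360 = 101101000₂. Square-and-multiply, entries mod 864:
Q^1 = [[1,1],[1,0]]
Q^2 = (Q^1)² = [[2,1],[1,1]]
Q^5 = (Q^2)²·Q = [[8,5],[5,3]]
Q^11 = (Q^5)²·Q = [[144,89],[89,55]]
Q^22 = (Q^11)² = [[145,431],[431,578]]
Q^45 = (Q^22)²·Q = [[863,290],[290,573]]
Q^90 = (Q^45)² = [[293,856],[856,301]]
Q^180 = (Q^90)² = [[377,432],[432,809]]
Q^360 = (Q^180)² = [[433,0],[0,433]]
F_360 mod 864 = Q^360[0][1] = 0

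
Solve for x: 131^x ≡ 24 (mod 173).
38

Baby-step giant-step with step n = ⌈√173⌉ = 14.
Baby steps 131^j mod 173 (j:value) for j=0..13: 0:1, 1:131, 2:34, 3:129, 4:118, 5:61, 6:33, 7:171, 8:84, 9:105, 10:88, 11:110, 12:51, 13:107.
Giant-step multiplier: 131^(-14) ≡ 131^(172-14) = 131^158 ≡ 130 (mod 173).
Giant steps γ_i = 24·130^i mod 173: γ_0=24, γ_1=6, γ_2=88 (in table at j=10).
x = i·n + j = 2·14 + 10 = 38.
Check: 131^38 ≡ 24 (mod 173).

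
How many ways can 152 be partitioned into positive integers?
49686288421

p(n) counts ways to write n as a sum of positive integers (order ignored).
Euler's pentagonal recurrence: p(k) = p(k-1) + p(k-2) - p(k-5) - p(k-7) + p(k-12) + p(k-15) - ... (offsets j(3j∓1)/2, signs ++--, p(0)=1, p(<0)=0).
DP table for k = 0..151: p(0)=1, p(1)=1, p(2)=2, p(3)=3, p(4)=5, p(5)=7, p(6)=11, p(7)=15, p(8)=22, p(9)=30, p(10)=42, p(11)=56, p(12)=77, p(13)=101, p(14)=135, p(15)=176, p(16)=231, p(17)=297, p(18)=385, p(19)=490, p(20)=627, p(21)=792, p(22)=1002, p(23)=1255, p(24)=1575, p(25)=1958, p(26)=2436, p(27)=3010, p(28)=3718, p(29)=4565, p(30)=5604, p(31)=6842, p(32)=8349, p(33)=10143, p(34)=12310, p(35)=14883, p(36)=17977, p(37)=21637, p(38)=26015, p(39)=31185, p(40)=37338, p(41)=44583, p(42)=53174, p(43)=63261, p(44)=75175, p(45)=89134, p(46)=105558, p(47)=124754, p(48)=147273, p(49)=173525, p(50)=204226, p(51)=239943, p(52)=281589, p(53)=329931, p(54)=386155, p(55)=451276, p(56)=526823, p(57)=614154, p(58)=715220, p(59)=831820, p(60)=966467, p(61)=1121505, p(62)=1300156, p(63)=1505499, p(64)=1741630, p(65)=2012558, p(66)=2323520, p(67)=2679689, p(68)=3087735, p(69)=3554345, p(70)=4087968, p(71)=4697205, p(72)=5392783, p(73)=6185689, p(74)=7089500, p(75)=8118264, p(76)=9289091, p(77)=10619863, p(78)=12132164, p(79)=13848650, p(80)=15796476, p(81)=18004327, p(82)=20506255, p(83)=23338469, p(84)=26543660, p(85)=30167357, p(86)=34262962, p(87)=38887673, p(88)=44108109, p(89)=49995925, p(90)=56634173, p(91)=64112359, p(92)=72533807, p(93)=82010177, p(94)=92669720, p(95)=104651419, p(96)=118114304, p(97)=133230930, p(98)=150198136, p(99)=169229875, p(100)=190569292, p(101)=214481126, p(102)=241265379, p(103)=271248950, p(104)=304801365, p(105)=342325709, p(106)=384276336, p(107)=431149389, p(108)=483502844, p(109)=541946240, p(110)=607163746, p(111)=679903203, p(112)=761002156, p(113)=851376628, p(114)=952050665, p(115)=1064144451, p(116)=1188908248, p(117)=1327710076, p(118)=1482074143, p(119)=1653668665, p(120)=1844349560, p(121)=2056148051, p(122)=2291320912, p(123)=2552338241, p(124)=2841940500, p(125)=3163127352, p(126)=3519222692, p(127)=3913864295, p(128)=4351078600, p(129)=4835271870, p(130)=5371315400, p(131)=5964539504, p(132)=6620830889, p(133)=7346629512, p(134)=8149040695, p(135)=9035836076, p(136)=10015581680, p(137)=11097645016, p(138)=12292341831, p(139)=13610949895, p(140)=15065878135, p(141)=16670689208, p(142)=18440293320, p(143)=20390982757, p(144)=22540654445, p(145)=24908858009, p(146)=27517052599, p(147)=30388671978, p(148)=33549419497, p(149)=37027355200, p(150)=40853235313, p(151)=45060624582.
Final step: p(152) = p(151) + p(150) - p(147) - p(145) + p(140) + p(137) - p(130) - p(126) + p(117) + p(112) - p(101) - p(95) + p(82) + p(75) - p(60) - p(52) + p(35) + p(26) - p(7)
= 45060624582 + 40853235313 - 30388671978 - 24908858009 + 15065878135 + 11097645016 - 5371315400 - 3519222692 + 1327710076 + 761002156 - 214481126 - 104651419 + 20506255 + 8118264 - 966467 - 281589 + 14883 + 2436 - 15
= 49686288421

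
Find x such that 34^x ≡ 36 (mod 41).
38

Baby-step giant-step with step n = ⌈√41⌉ = 7.
Baby steps 34^j mod 41 (j:value) for j=0..6: 0:1, 1:34, 2:8, 3:26, 4:23, 5:3, 6:20.
Giant-step multiplier: 34^(-7) ≡ 34^(40-7) = 34^33 ≡ 12 (mod 41).
Giant steps γ_i = 36·12^i mod 41: γ_0=36, γ_1=22, γ_2=18, γ_3=11, γ_4=9, γ_5=26 (in table at j=3).
x = i·n + j = 5·7 + 3 = 38.
Check: 34^38 ≡ 36 (mod 41).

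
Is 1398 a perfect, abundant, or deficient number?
abundant

Proper divisors of 1398: sum = 1 + 2 + 3 + 6 + 233 + 466 + 699 = 1410
Since 1410 > 1398, 1398 is abundant.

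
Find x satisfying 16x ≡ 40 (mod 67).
x ≡ 36 (mod 67)

gcd(16, 67) = 1, which divides 40, so solutions exist.
Find 16^(-1) mod 67 by the extended Euclidean algorithm:
67 = 4 × 16 + 3  ⟹  3 = (1)·67 + (-4)·16
16 = 5 × 3 + 1  ⟹  1 = (-5)·67 + (21)·16
So (21)·16 ≡ 1 (mod 67), i.e. 16^(-1) ≡ 21 (mod 67).
x ≡ 21 × 40 = 840 ≡ 36 (mod 67).
Check: 16 × 36 = 576 ≡ 40 (mod 67).
Unique solution: x ≡ 36 (mod 67)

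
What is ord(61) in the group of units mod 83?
41

83 is prime, so ord(61) divides φ(83) = 82.
Divisors of 82: 1, 2, 41, 82.
Repeated squaring: 61^1 ≡ 61, 61^2 ≡ 69, 61^4 ≡ 30, 61^8 ≡ 70, 61^16 ≡ 3, 61^32 ≡ 9, 61^64 ≡ 81 (mod 83).
Test 61^d mod 83 for each divisor d in increasing order:
61^1 ≡ 61
61^2 ≡ 69
61^41 = 61^32·61^8·61^1 ≡ 1  ← first divisor giving 1
The order is 41.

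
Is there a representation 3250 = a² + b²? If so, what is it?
1² + 57² (a=1, b=57)

Factorization: 3250 = 2 × 5^3 × 13
By Fermat: n is sum of two squares iff every prime p ≡ 3 (mod 4) appears to even power.
All primes ≡ 3 (mod 4) appear to even power.
Search a = 0, 1, 2, … for 3250 - a² a perfect square: first hit at a = 1: 3250 - 1 = 3249 = 57².
3250 = 1² + 57² = 1 + 3249 ✓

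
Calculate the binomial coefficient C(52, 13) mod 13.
4

Using Lucas' theorem:
Write n=52 and k=13 in base 13:
n in base 13: [4, 0]
k in base 13: [1, 0]
C(52,13) mod 13 = ∏ C(n_i, k_i) mod 13
Digit binomials (mod 13): C(4,1) = 4; C(0,0) = 1
Product: 4 × 1 = 4 ≡ 4 (mod 13)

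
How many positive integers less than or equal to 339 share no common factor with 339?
224

339 = 3 × 113
φ(n) = n × ∏(1 - 1/p) for each prime p dividing n
φ(339) = 339 × (1 - 1/3) × (1 - 1/113) = 224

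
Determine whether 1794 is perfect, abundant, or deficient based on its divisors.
abundant

Proper divisors of 1794: sum = 1 + 2 + 3 + 6 + 13 + 23 + 26 + 39 + 46 + 69 + 78 + 138 + 299 + 598 + 897 = 2238
Since 2238 > 1794, 1794 is abundant.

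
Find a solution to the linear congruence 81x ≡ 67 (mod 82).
x ≡ 15 (mod 82)

gcd(81, 82) = 1, which divides 67, so solutions exist.
Find 81^(-1) mod 82 by the extended Euclidean algorithm:
82 = 1 × 81 + 1  ⟹  1 = (1)·82 + (-1)·81
So (-1)·81 ≡ 1 (mod 82), i.e. 81^(-1) ≡ -1 ≡ 81 (mod 82).
x ≡ 81 × 67 = 5427 ≡ 15 (mod 82).
Check: 81 × 15 = 1215 ≡ 67 (mod 82).
Unique solution: x ≡ 15 (mod 82)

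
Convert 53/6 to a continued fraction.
[8; 1, 5]

Euclidean algorithm steps:
53 = 8 × 6 + 5
6 = 1 × 5 + 1
5 = 5 × 1 + 0
Continued fraction: [8; 1, 5]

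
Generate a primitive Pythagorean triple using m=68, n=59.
(1143, 8024, 8105)

Euclid's formula: a = m² - n², b = 2mn, c = m² + n²
m = 68, n = 59
a = 68² - 59² = 4624 - 3481 = 1143
b = 2 × 68 × 59 = 8024
c = 68² + 59² = 4624 + 3481 = 8105
Verification: 1143² + 8024² = 1306449 + 64384576 = 65691025 = 8105² ✓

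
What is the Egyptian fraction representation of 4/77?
1/20 + 1/514 + 1/395780

Greedy algorithm:
4/77: ceiling(77/4) = 20, use 1/20
3/1540: ceiling(1540/3) = 514, use 1/514
1/395780: ceiling(395780/1) = 395780, use 1/395780
Result: 4/77 = 1/20 + 1/514 + 1/395780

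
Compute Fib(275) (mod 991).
723

Matrix identity: Q^n = [[F_(n+1), F_n], [F_n, F_(n-1)]] with Q = [[1,1],[1,0]].
n = 275 = 100010011₂. Square-and-multiply, entries mod 991:
Q^1 = [[1,1],[1,0]]
Q^2 = (Q^1)² = [[2,1],[1,1]]
Q^4 = (Q^2)² = [[5,3],[3,2]]
Q^8 = (Q^4)² = [[34,21],[21,13]]
Q^17 = (Q^8)²·Q = [[602,606],[606,987]]
Q^34 = (Q^17)² = [[264,673],[673,582]]
Q^68 = (Q^34)² = [[368,524],[524,835]]
Q^137 = (Q^68)²·Q = [[813,717],[717,96]]
Q^275 = (Q^137)²·Q = [[398,723],[723,666]]
F_275 mod 991 = Q^275[0][1] = 723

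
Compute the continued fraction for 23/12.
[1; 1, 11]

Euclidean algorithm steps:
23 = 1 × 12 + 11
12 = 1 × 11 + 1
11 = 11 × 1 + 0
Continued fraction: [1; 1, 11]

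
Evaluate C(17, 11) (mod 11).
1

Using Lucas' theorem:
Write n=17 and k=11 in base 11:
n in base 11: [1, 6]
k in base 11: [1, 0]
C(17,11) mod 11 = ∏ C(n_i, k_i) mod 11
Digit binomials (mod 11): C(1,1) = 1; C(6,0) = 1
Product: 1 × 1 = 1 ≡ 1 (mod 11)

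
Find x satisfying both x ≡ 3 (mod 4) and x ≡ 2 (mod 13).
15

Using Chinese Remainder Theorem:
M = 4 × 13 = 52
M1 = 13, M2 = 4
y1 = 13^(-1) mod 4 = 1
y2 = 4^(-1) mod 13 = 10
x = (3×13×1 + 2×4×10) mod 52 = 15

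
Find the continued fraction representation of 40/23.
[1; 1, 2, 1, 5]

Euclidean algorithm steps:
40 = 1 × 23 + 17
23 = 1 × 17 + 6
17 = 2 × 6 + 5
6 = 1 × 5 + 1
5 = 5 × 1 + 0
Continued fraction: [1; 1, 2, 1, 5]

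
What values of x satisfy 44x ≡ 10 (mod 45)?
x ≡ 35 (mod 45)

gcd(44, 45) = 1, which divides 10, so solutions exist.
Find 44^(-1) mod 45 by the extended Euclidean algorithm:
45 = 1 × 44 + 1  ⟹  1 = (1)·45 + (-1)·44
So (-1)·44 ≡ 1 (mod 45), i.e. 44^(-1) ≡ -1 ≡ 44 (mod 45).
x ≡ 44 × 10 = 440 ≡ 35 (mod 45).
Check: 44 × 35 = 1540 ≡ 10 (mod 45).
Unique solution: x ≡ 35 (mod 45)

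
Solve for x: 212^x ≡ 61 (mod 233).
7

Baby-step giant-step with step n = ⌈√233⌉ = 16.
Baby steps 212^j mod 233 (j:value) for j=0..15: 0:1, 1:212, 2:208, 3:59, 4:159, 5:156, 6:219, 7:61, 8:117, 9:106, 10:104, 11:146, 12:196, 13:78, 14:226, 15:147.
h = 61 is already in the table at j=7, so x = 7.
Check: 212^7 ≡ 61 (mod 233).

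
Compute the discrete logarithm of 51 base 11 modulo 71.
25

Baby-step giant-step with step n = ⌈√71⌉ = 9.
Baby steps 11^j mod 71 (j:value) for j=0..8: 0:1, 1:11, 2:50, 3:53, 4:15, 5:23, 6:40, 7:14, 8:12.
Giant-step multiplier: 11^(-9) ≡ 11^(70-9) = 11^61 ≡ 7 (mod 71).
Giant steps γ_i = 51·7^i mod 71: γ_0=51, γ_1=2, γ_2=14 (in table at j=7).
x = i·n + j = 2·9 + 7 = 25.
Check: 11^25 ≡ 51 (mod 71).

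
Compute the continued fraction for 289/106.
[2; 1, 2, 1, 1, 1, 9]

Euclidean algorithm steps:
289 = 2 × 106 + 77
106 = 1 × 77 + 29
77 = 2 × 29 + 19
29 = 1 × 19 + 10
19 = 1 × 10 + 9
10 = 1 × 9 + 1
9 = 9 × 1 + 0
Continued fraction: [2; 1, 2, 1, 1, 1, 9]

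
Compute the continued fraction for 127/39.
[3; 3, 1, 9]

Euclidean algorithm steps:
127 = 3 × 39 + 10
39 = 3 × 10 + 9
10 = 1 × 9 + 1
9 = 9 × 1 + 0
Continued fraction: [3; 3, 1, 9]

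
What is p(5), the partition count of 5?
7

p(n) counts ways to write n as a sum of positive integers (order ignored).
Examples: 5; 4 + 1; 3 + 2; 3 + 1 + 1; 2 + 2 + 1; ... (7 total)
p(5) = 7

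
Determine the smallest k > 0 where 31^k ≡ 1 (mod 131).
130

131 is prime, so ord(31) divides φ(131) = 130.
Divisors of 130: 1, 2, 5, 10, 13, 26, 65, 130.
Repeated squaring: 31^1 ≡ 31, 31^2 ≡ 44, 31^4 ≡ 102, 31^8 ≡ 55, 31^16 ≡ 12, 31^32 ≡ 13, 31^64 ≡ 38, 31^128 ≡ 3 (mod 131).
Test 31^d mod 131 for each divisor d in increasing order:
31^1 ≡ 31
31^2 ≡ 44
31^5 = 31^4·31^1 ≡ 18
31^10 = 31^8·31^2 ≡ 62
31^13 = 31^8·31^4·31^1 ≡ 73
31^26 = 31^16·31^8·31^2 ≡ 89
31^65 = 31^64·31^1 ≡ 130
31^130 = 31^128·31^2 ≡ 1  ← first divisor giving 1
The order is 130.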